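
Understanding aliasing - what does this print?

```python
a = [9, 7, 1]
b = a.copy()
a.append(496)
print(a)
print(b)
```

Key concept: list.copy() creates independent copy.
Step by step:
`a = [9, 7, 1]` → a = [9, 7, 1]
`b = a.copy()` → b = [9, 7, 1]
`a.append(496)` → a = [9, 7, 1, 496]
`print(a)` → prints [9, 7, 1, 496]
`print(b)` → prints [9, 7, 1]

Answer:
[9, 7, 1, 496]
[9, 7, 1]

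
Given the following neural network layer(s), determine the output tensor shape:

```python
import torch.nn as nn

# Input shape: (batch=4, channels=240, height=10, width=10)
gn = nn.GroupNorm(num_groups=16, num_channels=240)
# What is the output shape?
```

Input: (4, 240, 10, 10) -> Output: (4, 240, 10, 10)

Answer: (4, 240, 10, 10)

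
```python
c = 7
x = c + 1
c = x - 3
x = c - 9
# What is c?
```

Trace:
`c = 7` → c = 7
`x = c + 1` → x = 8
`c = x - 3` → c = 5
`x = c - 9` → x = -4
So c = 5

Answer: 5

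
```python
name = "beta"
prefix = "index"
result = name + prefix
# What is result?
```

Trace:
`name = "beta"` → name = 'beta'
`prefix = "index"` → prefix = 'index'
`result = name + prefix` → result = 'betaindex'
So result = 'betaindex'

Answer: 'betaindex'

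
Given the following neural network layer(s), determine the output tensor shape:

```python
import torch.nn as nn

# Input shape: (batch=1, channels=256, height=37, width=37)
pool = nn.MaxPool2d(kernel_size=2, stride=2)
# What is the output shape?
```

Input: (1, 256, 37, 37) -> Output: (1, 256, 18, 18)

Answer: (1, 256, 18, 18)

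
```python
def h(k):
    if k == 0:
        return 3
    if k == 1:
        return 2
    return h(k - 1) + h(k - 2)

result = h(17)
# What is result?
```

Build up from base cases: h(0)=3, h(1)=2, h(2)=5, h(3)=7, h(4)=12, h(5)=19, h(6)=31, ..., h(17)=6155

Answer: 6155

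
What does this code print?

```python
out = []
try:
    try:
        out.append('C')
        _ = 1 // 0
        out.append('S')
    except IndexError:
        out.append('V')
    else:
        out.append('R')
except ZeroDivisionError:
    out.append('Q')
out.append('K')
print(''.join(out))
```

Execution trace: 'C' (inner try body) → 'Q' (outer except ZeroDivisionError) → 'K' (after the try/except). Output: CQK

Answer: CQK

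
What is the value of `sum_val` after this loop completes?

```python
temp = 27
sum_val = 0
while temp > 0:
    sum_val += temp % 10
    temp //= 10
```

Sum digits of 27
`sum_val` takes the values: 0 → 7 → 9

Answer: 9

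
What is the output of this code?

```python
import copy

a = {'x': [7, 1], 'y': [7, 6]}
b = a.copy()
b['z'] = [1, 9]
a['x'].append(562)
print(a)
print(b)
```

Key concept: shallow copy of dict with mutable values.
Step by step:
`a = {'x': [7, 1], 'y': [7, 6]}` → a = {'x': [7, 1], 'y': [7, 6]}
`b = a.copy()` → b = {'x': [7, 1], 'y': [7, 6]}
`b['z'] = [1, 9]` → b = {'x': [7, 1], 'y': [7, 6], 'z': [1, 9]}
`a['x'].append(562)` → a = {'x': [7, 1, 562], 'y': [7, 6]}; b = {'x': [7, 1, 562], 'y': [7, 6], 'z': [1, 9]}
`print(a)` → prints {'x': [7, 1, 562], 'y': [7, 6]}
`print(b)` → prints {'x': [7, 1, 562], 'y': [7, 6], 'z': [1, 9]}

Answer:
{'x': [7, 1, 562], 'y': [7, 6]}
{'x': [7, 1, 562], 'y': [7, 6], 'z': [1, 9]}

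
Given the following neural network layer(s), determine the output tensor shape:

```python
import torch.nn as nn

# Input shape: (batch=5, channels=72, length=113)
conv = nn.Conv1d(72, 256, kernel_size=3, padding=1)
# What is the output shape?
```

Input: (5, 72, 113) -> Output: (5, 256, 113)

Answer: (5, 256, 113)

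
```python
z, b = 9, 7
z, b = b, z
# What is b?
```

Trace:
`z, b = 9, 7` → z = 9; b = 7
`z, b = b, z` → z = 7; b = 9
So b = 9

Answer: 9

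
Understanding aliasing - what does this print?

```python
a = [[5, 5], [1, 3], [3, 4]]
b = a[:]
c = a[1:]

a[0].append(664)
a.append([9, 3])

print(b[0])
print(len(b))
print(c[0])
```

Key concept: slice with nested mutation.
Step by step:
`a = [[5, 5], [1, 3], [3, 4]]` → a = [[5, 5], [1, 3], [3, 4]]
`b = a[:]` → b = [[5, 5], [1, 3], [3, 4]]
`c = a[1:]` → c = [[1, 3], [3, 4]]
`a[0].append(664)` → a = [[5, 5, 664], [1, 3], [3, 4]]; b = [[5, 5, 664], [1, 3], [3, 4]]
`a.append([9, 3])` → a = [[5, 5, 664], [1, 3], [3, 4], [9, 3]]
`print(b[0])` → prints [5, 5, 664]
`print(len(b))` → prints 3
`print(c[0])` → prints [1, 3]

Answer:
[5, 5, 664]
3
[1, 3]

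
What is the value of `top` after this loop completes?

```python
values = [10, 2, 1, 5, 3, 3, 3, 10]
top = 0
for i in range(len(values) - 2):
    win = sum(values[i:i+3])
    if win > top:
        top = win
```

Max sum of 3-element window in [10, 2, 1, 5, 3, 3, 3, 10]
`top` takes the values: 0 → 13 → 16

Answer: 16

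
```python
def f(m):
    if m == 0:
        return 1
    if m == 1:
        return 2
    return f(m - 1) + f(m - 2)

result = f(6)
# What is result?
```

Build up from base cases: f(0)=1, f(1)=2, f(2)=3, f(3)=5, f(4)=8, f(5)=13, f(6)=21

Answer: 21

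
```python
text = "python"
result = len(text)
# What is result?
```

Trace:
`text = "python"` → text = 'python'
`result = len(text)` → result = 6
So result = 6

Answer: 6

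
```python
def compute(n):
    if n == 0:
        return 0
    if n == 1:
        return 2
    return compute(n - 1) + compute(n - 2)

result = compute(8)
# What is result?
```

Build up from base cases: compute(0)=0, compute(1)=2, compute(2)=2, compute(3)=4, compute(4)=6, compute(5)=10, compute(6)=16, ..., compute(8)=42

Answer: 42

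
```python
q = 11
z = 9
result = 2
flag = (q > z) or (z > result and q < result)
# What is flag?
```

Trace:
`q = 11` → q = 11
`z = 9` → z = 9
`result = 2` → result = 2
`flag = (q > z) or (z > result and q < result)` → flag = True
So flag = True

Answer: True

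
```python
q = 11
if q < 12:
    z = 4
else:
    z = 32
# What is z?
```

Trace:
`q = 11` → q = 11
`if q < 12: ...` → q < 12 is True → z = 4
So z = 4

Answer: 4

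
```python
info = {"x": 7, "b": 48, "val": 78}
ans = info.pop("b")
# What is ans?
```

Trace:
`info = {"x": 7, "b": 48, "val": 78}` → info = {'x': 7, 'b': 48, 'val': 78}
`ans = info.pop("b")` → info = {'x': 7, 'val': 78}; ans = 48
So ans = 48

Answer: 48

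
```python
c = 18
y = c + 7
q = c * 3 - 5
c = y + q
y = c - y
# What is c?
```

Trace:
`c = 18` → c = 18
`y = c + 7` → y = 25
`q = c * 3 - 5` → q = 49
`c = y + q` → c = 74
`y = c - y` → y = 49
So c = 74

Answer: 74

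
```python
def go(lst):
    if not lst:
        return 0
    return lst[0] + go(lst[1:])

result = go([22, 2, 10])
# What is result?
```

22 + 2 + 10 + 0 = 34

Answer: 34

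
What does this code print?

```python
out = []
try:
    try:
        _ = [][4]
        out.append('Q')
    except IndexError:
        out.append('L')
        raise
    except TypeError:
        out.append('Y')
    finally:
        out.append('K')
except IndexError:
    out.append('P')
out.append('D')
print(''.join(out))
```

Execution trace: 'L' (except IndexError) → 'K' (finally) → 'P' (outer except IndexError) → 'D' (after the try/except). Output: LKPD

Answer: LKPD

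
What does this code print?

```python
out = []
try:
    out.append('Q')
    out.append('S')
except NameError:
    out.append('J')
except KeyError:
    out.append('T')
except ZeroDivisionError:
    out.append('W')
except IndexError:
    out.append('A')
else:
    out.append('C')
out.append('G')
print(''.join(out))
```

Execution trace: 'Q' (try body) → 'S' (try body, no exception) → 'C' (else) → 'G' (after the try/except). Output: QSCG

Answer: QSCG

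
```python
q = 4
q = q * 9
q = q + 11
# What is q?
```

Trace:
`q = 4` → q = 4
`q = q * 9` → q = 36
`q = q + 11` → q = 47
So q = 47

Answer: 47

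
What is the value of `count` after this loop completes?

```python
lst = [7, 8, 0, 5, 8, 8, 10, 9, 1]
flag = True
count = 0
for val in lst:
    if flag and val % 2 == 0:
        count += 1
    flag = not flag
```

Count even values at even positions
`count` takes the values: 0 → 1 → 2 → 3

Answer: 3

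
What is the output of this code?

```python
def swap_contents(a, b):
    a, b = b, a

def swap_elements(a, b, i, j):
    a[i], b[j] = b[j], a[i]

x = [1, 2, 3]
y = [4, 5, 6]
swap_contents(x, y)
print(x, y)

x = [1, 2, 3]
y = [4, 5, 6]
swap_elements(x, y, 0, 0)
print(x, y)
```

Key concept: parameter rebinding vs mutation.
Step by step:
`x = [1, 2, 3]` → x = [1, 2, 3]
`y = [4, 5, 6]` → y = [4, 5, 6]
`swap_contents(x, y)` → no visible change to tracked variables
`print(x, y)` → prints [1, 2, 3] [4, 5, 6]
`x = [1, 2, 3]` → x = [1, 2, 3]
`y = [4, 5, 6]` → y = [4, 5, 6]
`swap_elements(x, y, 0, 0)` → x = [4, 2, 3]; y = [1, 5, 6]
`print(x, y)` → prints [4, 2, 3] [1, 5, 6]

Answer:
[1, 2, 3] [4, 5, 6]
[4, 2, 3] [1, 5, 6]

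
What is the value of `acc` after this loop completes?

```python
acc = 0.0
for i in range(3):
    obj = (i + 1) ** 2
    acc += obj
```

Sum of squared losses 1² + 2² + ... + 3²
`acc` takes the values: 0.0 → 1.0 → 5.0 → 14.0

Answer: 14.0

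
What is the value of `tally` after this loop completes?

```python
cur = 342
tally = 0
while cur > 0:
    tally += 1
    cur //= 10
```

Count digits by repeated division by 10
`tally` takes the values: 0 → 1 → 2 → 3

Answer: 3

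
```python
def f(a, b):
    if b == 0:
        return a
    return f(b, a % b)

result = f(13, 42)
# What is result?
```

f(13, 42) -> f(42, 13) -> f(13, 3) -> f(3, 1) -> f(1, 0) -> 1

Answer: 1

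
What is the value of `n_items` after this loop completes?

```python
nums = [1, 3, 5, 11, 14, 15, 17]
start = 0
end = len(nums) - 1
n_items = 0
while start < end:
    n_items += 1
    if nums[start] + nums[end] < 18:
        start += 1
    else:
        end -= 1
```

Steps to find pair summing to 18
`n_items` takes the values: 0 → 1 → 2 → 3 → 4 → 5 → 6

Answer: 6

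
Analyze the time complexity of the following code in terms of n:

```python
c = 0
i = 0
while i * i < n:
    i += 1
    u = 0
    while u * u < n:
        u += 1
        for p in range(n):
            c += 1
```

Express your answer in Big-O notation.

Each loop level contributes: √n × √n × n. Multiplying the contributions gives O(n^2).

Answer: O(n^2)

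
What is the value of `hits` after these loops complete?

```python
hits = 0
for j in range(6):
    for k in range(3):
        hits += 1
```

6 * 3 = 18
`hits` takes the values: 0 → 1 → 2 → 3 → 4 → 5 → 6 → 7 → 8 → 9 → 10 → 11 → 12 → 13 → 14 → 15 → 16 → 17 → 18

Answer: 18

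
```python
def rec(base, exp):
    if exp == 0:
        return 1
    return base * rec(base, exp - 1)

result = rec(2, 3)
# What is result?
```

rec(2, 3) = 2 * 2 * 2 = 8

Answer: 8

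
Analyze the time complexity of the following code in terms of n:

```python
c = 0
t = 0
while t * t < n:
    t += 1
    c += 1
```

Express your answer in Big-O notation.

Each loop level contributes: √n. Multiplying the contributions gives O(√n).

Answer: O(√n)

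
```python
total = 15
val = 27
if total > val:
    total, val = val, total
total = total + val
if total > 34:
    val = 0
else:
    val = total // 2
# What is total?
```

Trace:
`total = 15` → total = 15
`val = 27` → val = 27
`if total > val: ...` → total > val is False → no variable changes
`total = total + val` → total = 42
`if total > 34: ...` → total > 34 is True → val = 0
So total = 42

Answer: 42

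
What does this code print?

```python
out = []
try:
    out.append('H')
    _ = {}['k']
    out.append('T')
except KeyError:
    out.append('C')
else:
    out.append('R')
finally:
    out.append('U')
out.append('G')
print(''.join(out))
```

Execution trace: 'H' (try body) → 'C' (except KeyError) → 'U' (finally) → 'G' (after the try/except). Output: HCUG

Answer: HCUG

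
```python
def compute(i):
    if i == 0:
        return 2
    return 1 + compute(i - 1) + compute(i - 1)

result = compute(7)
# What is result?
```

compute(i) = 1 + 2·compute(i-1), compute(0)=2. Closed form: (2+1)·2^7 - 1 = 383.

Answer: 383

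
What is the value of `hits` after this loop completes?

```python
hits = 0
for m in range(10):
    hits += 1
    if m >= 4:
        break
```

Loop breaks when m reaches 4, hits is 5
`hits` takes the values: 0 → 1 → 2 → 3 → 4 → 5

Answer: 5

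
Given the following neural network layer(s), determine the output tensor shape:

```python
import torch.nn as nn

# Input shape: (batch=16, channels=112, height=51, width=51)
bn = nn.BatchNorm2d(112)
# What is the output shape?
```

Input: (16, 112, 51, 51) -> Output: (16, 112, 51, 51)

Answer: (16, 112, 51, 51)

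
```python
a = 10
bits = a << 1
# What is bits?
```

Trace:
`a = 10` → a = 10
`bits = a << 1` → bits = 20
So bits = 20

Answer: 20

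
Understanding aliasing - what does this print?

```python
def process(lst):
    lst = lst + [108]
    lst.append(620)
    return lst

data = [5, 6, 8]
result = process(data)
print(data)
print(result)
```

Key concept: rebinding parameter vs mutation.
Step by step:
`data = [5, 6, 8]` → data = [5, 6, 8]
`result = process(data)` → result = [5, 6, 8, 108, 620]
`print(data)` → prints [5, 6, 8]
`print(result)` → prints [5, 6, 8, 108, 620]

Answer:
[5, 6, 8]
[5, 6, 8, 108, 620]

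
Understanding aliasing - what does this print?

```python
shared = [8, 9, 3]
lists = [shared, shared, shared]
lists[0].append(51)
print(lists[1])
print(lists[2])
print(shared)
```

Key concept: list of same reference.
Step by step:
`shared = [8, 9, 3]` → shared = [8, 9, 3]
`lists = [shared, shared, shared]` → lists = [[8, 9, 3], [8, 9, 3], [8, 9, 3]]
`lists[0].append(51)` → shared = [8, 9, 3, 51]; lists = [[8, 9, 3, 51], [8, 9, 3, 51], [8, 9, 3, 51]]
`print(lists[1])` → prints [8, 9, 3, 51]
`print(lists[2])` → prints [8, 9, 3, 51]
`print(shared)` → prints [8, 9, 3, 51]

Answer:
[8, 9, 3, 51]
[8, 9, 3, 51]
[8, 9, 3, 51]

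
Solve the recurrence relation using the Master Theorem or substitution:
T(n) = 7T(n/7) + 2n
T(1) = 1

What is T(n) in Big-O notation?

By Master Theorem: a=7, b=7, f(n)=2n. Since log_7(7) = 1 and f(n) = Θ(n^1), Case 2 applies. T(n) = O(n log n).

Answer: O(n log n)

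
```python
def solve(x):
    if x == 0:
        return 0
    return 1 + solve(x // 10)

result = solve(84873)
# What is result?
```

Count of digits of 84873: 5

Answer: 5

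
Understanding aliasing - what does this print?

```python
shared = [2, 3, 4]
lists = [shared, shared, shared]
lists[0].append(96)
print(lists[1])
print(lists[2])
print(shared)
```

Key concept: list of same reference.
Step by step:
`shared = [2, 3, 4]` → shared = [2, 3, 4]
`lists = [shared, shared, shared]` → lists = [[2, 3, 4], [2, 3, 4], [2, 3, 4]]
`lists[0].append(96)` → shared = [2, 3, 4, 96]; lists = [[2, 3, 4, 96], [2, 3, 4, 96], [2, 3, 4, 96]]
`print(lists[1])` → prints [2, 3, 4, 96]
`print(lists[2])` → prints [2, 3, 4, 96]
`print(shared)` → prints [2, 3, 4, 96]

Answer:
[2, 3, 4, 96]
[2, 3, 4, 96]
[2, 3, 4, 96]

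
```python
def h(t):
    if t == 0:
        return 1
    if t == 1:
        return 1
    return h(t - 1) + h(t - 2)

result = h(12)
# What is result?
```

Build up from base cases: h(0)=1, h(1)=1, h(2)=2, h(3)=3, h(4)=5, h(5)=8, h(6)=13, ..., h(12)=233

Answer: 233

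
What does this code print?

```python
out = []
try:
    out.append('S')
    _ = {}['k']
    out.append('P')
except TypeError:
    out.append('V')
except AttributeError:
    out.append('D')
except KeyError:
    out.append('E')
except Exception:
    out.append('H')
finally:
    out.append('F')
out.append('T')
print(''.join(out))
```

Execution trace: 'S' (try body) → 'E' (except KeyError) → 'F' (finally) → 'T' (after the try/except). Output: SEFT

Answer: SEFT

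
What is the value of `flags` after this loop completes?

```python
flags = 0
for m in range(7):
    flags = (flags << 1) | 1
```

Build 7 consecutive 1-bits: 0b1111111
`flags` takes the values: 0 → 1 → 3 → 7 → 15 → 31 → 63 → 127

Answer: 127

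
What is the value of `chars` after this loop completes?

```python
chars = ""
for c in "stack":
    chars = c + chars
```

Reverse 'stack'
`chars` takes the values: "" → "s" → "ts" → "ats" → "cats" → "kcats"

Answer: "kcats"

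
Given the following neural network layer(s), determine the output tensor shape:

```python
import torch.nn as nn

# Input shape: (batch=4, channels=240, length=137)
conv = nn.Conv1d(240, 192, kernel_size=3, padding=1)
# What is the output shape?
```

Input: (4, 240, 137) -> Output: (4, 192, 137)

Answer: (4, 192, 137)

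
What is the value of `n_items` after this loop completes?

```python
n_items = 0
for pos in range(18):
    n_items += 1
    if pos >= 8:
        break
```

Loop breaks when pos reaches 8, n_items is 9
`n_items` takes the values: 0 → 1 → 2 → 3 → 4 → 5 → 6 → 7 → 8 → 9

Answer: 9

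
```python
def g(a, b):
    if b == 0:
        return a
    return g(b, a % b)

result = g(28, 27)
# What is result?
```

g(28, 27) -> g(27, 1) -> g(1, 0) -> 1

Answer: 1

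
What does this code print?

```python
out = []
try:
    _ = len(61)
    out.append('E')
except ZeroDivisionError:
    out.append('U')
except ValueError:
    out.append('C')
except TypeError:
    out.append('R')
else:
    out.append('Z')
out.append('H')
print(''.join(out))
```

Execution trace: 'R' (except TypeError) → 'H' (after the try/except). Output: RH

Answer: RH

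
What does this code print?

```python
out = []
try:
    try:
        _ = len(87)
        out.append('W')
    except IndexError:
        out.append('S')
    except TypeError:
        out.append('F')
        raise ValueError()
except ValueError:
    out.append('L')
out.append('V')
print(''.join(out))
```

Execution trace: 'F' (except TypeError) → 'L' (outer except ValueError) → 'V' (after the try/except). Output: FLV

Answer: FLV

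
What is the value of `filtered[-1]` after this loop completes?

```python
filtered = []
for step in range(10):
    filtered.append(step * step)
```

Last element of squares 0 to 9
`filtered` takes the values: [] → [0] → [0, 1] → [0, 1, 4] → [0, 1, 4, 9] → [0, 1, 4, 9, 16] → [0, 1, 4, 9, 16, 25] → [0, 1, 4, 9, 16, 25, 36] → [0, 1, 4, 9, 16, 25, 36, 49] → [0, 1, 4, 9, 16, 25, 36, 49, 64] → [0, 1, 4, 9, 16, 25, 36, 49, 64, 81]
So `filtered[-1]` = 81

Answer: 81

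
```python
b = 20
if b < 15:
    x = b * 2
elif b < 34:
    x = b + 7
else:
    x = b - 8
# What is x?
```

Trace:
`b = 20` → b = 20
`if b < 15: ...` → b < 15 is False, b < 34 is True → x = 27
So x = 27

Answer: 27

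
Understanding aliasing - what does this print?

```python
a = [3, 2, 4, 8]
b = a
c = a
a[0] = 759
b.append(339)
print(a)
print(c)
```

Key concept: multiple aliases.
Step by step:
`a = [3, 2, 4, 8]` → a = [3, 2, 4, 8]
`b = a` → b = [3, 2, 4, 8] (same object as a)
`c = a` → c = [3, 2, 4, 8] (same object as a, b)
`a[0] = 759` → a = [759, 2, 4, 8] (same object as b, c); b = [759, 2, 4, 8] (same object as a, c); c = [759, 2, 4, 8] (same object as a, b)
`b.append(339)` → a = [759, 2, 4, 8, 339] (same object as b, c); b = [759, 2, 4, 8, 339] (same object as a, c); c = [759, 2, 4, 8, 339] (same object as a, b)
`print(a)` → prints [759, 2, 4, 8, 339]
`print(c)` → prints [759, 2, 4, 8, 339]

Answer:
[759, 2, 4, 8, 339]
[759, 2, 4, 8, 339]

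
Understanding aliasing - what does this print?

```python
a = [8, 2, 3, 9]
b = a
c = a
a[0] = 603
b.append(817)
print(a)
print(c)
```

Key concept: multiple aliases.
Step by step:
`a = [8, 2, 3, 9]` → a = [8, 2, 3, 9]
`b = a` → b = [8, 2, 3, 9] (same object as a)
`c = a` → c = [8, 2, 3, 9] (same object as a, b)
`a[0] = 603` → a = [603, 2, 3, 9] (same object as b, c); b = [603, 2, 3, 9] (same object as a, c); c = [603, 2, 3, 9] (same object as a, b)
`b.append(817)` → a = [603, 2, 3, 9, 817] (same object as b, c); b = [603, 2, 3, 9, 817] (same object as a, c); c = [603, 2, 3, 9, 817] (same object as a, b)
`print(a)` → prints [603, 2, 3, 9, 817]
`print(c)` → prints [603, 2, 3, 9, 817]

Answer:
[603, 2, 3, 9, 817]
[603, 2, 3, 9, 817]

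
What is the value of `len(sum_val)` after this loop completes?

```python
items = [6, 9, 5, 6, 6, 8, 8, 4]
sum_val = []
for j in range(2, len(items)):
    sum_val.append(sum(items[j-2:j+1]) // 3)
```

Number of 3-element averages
`sum_val` takes the values: [] → [6] → [6, 6] → [6, 6, 5] → [6, 6, 5, 6] → [6, 6, 5, 6, 7] → [6, 6, 5, 6, 7, 6]
So `len(sum_val)` = 6

Answer: 6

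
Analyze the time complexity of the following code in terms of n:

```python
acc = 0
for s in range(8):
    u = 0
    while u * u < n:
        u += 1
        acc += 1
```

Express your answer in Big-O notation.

Each loop level contributes: 1 × √n. Multiplying the contributions gives O(√n).

Answer: O(√n)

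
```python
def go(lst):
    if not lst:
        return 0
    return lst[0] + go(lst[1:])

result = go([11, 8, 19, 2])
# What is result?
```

11 + 8 + 19 + 2 + 0 = 40

Answer: 40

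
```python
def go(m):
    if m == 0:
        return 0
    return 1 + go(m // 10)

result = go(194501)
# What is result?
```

Count of digits of 194501: 6

Answer: 6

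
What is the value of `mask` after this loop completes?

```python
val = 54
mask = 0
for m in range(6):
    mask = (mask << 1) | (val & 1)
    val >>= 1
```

Reverse lowest 6 bits of 54
`mask` takes the values: 0 → 1 → 3 → 6 → 13 → 27

Answer: 27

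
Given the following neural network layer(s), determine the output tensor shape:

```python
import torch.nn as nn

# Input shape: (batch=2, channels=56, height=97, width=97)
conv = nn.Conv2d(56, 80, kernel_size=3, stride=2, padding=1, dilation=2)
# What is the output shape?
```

Input: (2, 56, 97, 97) -> Output: (2, 80, 48, 48)

Answer: (2, 80, 48, 48)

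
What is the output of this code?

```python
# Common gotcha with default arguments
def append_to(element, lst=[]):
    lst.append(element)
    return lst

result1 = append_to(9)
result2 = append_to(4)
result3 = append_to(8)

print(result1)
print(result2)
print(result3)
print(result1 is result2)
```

Key concept: mutable default argument gotcha.
Step by step:
`result1 = append_to(9)` → result1 = [9]
`result2 = append_to(4)` → result1 = [9, 4] (same object as result2); result2 = [9, 4] (same object as result1)
`result3 = append_to(8)` → result1 = [9, 4, 8] (same object as result2, result3); result2 = [9, 4, 8] (same object as result1, result3); result3 = [9, 4, 8] (same object as result1, result2)
`print(result1)` → prints [9, 4, 8]
`print(result2)` → prints [9, 4, 8]
`print(result3)` → prints [9, 4, 8]
`print(result1 is result2)` → prints True

Answer:
[9, 4, 8]
[9, 4, 8]
[9, 4, 8]
True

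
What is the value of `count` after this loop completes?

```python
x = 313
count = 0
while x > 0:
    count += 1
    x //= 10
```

Count digits by repeated division by 10
`count` takes the values: 0 → 1 → 2 → 3

Answer: 3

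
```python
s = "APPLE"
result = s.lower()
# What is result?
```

Trace:
`s = "APPLE"` → s = 'APPLE'
`result = s.lower()` → result = 'apple'
So result = 'apple'

Answer: 'apple'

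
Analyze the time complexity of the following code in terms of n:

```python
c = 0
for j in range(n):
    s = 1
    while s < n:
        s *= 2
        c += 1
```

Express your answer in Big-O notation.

Each loop level contributes: n × log n. Multiplying the contributions gives O(n log n).

Answer: O(n log n)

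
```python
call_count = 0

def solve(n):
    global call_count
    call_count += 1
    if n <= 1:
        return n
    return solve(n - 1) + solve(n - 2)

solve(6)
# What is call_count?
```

Calls(n) = 1 + Calls(n-1) + Calls(n-2); Calls(0)=Calls(1)=1. For n=6 this gives 25.

Answer: 25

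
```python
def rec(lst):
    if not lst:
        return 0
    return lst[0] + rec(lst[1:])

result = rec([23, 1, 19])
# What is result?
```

23 + 1 + 19 + 0 = 43

Answer: 43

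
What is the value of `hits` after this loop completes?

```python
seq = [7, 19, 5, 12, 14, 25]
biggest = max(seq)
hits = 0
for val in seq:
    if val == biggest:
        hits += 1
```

Count of max value 25 in [7, 19, 5, 12, 14, 25]
`hits` takes the values: 0 → 1

Answer: 1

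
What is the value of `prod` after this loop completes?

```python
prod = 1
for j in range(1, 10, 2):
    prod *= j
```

Product of 1, 3, 5, ... up to 9
`prod` takes the values: 1 → 3 → 15 → 105 → 945

Answer: 945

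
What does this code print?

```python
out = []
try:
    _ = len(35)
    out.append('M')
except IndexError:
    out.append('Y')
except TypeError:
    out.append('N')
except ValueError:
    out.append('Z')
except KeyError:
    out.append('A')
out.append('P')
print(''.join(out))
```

Execution trace: 'N' (except TypeError) → 'P' (after the try/except). Output: NP

Answer: NP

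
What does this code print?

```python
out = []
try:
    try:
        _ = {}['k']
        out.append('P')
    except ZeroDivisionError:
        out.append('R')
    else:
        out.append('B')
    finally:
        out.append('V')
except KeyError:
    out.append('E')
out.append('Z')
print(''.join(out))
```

Execution trace: 'V' (finally) → 'E' (outer except KeyError) → 'Z' (after the try/except). Output: VEZ

Answer: VEZ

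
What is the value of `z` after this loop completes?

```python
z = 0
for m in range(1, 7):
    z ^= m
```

XOR of 1 to 6
`z` takes the values: 0 → 1 → 3 → 0 → 4 → 1 → 7

Answer: 7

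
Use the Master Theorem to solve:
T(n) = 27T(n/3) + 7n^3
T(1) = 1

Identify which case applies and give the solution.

a=27, b=3, f(n)=7n^3. log_3(27) = 3. Since c=3 = 3, Case 2 applies: T(n) = Θ(n^log_b(a) · log n) = O(n^3 log n).

Answer: O(n^3 log n) - Case 2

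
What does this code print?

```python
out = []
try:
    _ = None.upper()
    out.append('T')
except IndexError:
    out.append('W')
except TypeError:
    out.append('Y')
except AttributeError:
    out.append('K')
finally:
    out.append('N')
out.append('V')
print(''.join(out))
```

Execution trace: 'K' (except AttributeError) → 'N' (finally) → 'V' (after the try/except). Output: KNV

Answer: KNV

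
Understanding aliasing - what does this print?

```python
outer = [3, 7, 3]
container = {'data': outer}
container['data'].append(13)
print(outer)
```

Key concept: dict holds reference to list.
Step by step:
`outer = [3, 7, 3]` → outer = [3, 7, 3]
`container = {'data': outer}` → container = {'data': [3, 7, 3]}
`container['data'].append(13)` → outer = [3, 7, 3, 13]; container = {'data': [3, 7, 3, 13]}
`print(outer)` → prints [3, 7, 3, 13]

Answer: [3, 7, 3, 13]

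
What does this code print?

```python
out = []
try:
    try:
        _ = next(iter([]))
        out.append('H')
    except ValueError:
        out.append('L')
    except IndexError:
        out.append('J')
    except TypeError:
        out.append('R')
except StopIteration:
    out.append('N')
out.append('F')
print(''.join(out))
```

Execution trace: 'N' (outer except StopIteration) → 'F' (after the try/except). Output: NF

Answer: NF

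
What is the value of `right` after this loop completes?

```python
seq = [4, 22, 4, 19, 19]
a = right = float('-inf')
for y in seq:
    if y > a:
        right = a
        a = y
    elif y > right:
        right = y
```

Second largest (with repeats) in [4, 22, 4, 19, 19]
`right` takes the values: -inf → 4 → 19

Answer: 19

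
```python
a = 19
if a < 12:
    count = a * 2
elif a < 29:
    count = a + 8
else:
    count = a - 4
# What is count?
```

Trace:
`a = 19` → a = 19
`if a < 12: ...` → a < 12 is False, a < 29 is True → count = 27
So count = 27

Answer: 27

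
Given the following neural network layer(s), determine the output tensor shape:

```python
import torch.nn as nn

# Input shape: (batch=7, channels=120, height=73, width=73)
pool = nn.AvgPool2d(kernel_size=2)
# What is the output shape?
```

Input: (7, 120, 73, 73) -> Output: (7, 120, 36, 36)

Answer: (7, 120, 36, 36)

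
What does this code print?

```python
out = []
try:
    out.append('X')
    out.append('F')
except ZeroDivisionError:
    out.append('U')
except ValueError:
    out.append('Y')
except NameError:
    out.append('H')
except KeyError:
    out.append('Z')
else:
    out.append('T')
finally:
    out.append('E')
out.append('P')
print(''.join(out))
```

Execution trace: 'X' (try body) → 'F' (try body, no exception) → 'T' (else) → 'E' (finally) → 'P' (after the try/except). Output: XFTEP

Answer: XFTEP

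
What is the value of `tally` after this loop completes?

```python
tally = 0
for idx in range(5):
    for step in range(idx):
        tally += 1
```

Triangle number: 0+1+2+...+4
`tally` takes the values: 0 → 1 → 2 → 3 → 4 → 5 → 6 → 7 → 8 → 9 → 10

Answer: 10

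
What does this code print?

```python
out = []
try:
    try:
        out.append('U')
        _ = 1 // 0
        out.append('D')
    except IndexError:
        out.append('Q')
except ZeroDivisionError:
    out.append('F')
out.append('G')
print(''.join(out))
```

Execution trace: 'U' (try body) → 'F' (outer except ZeroDivisionError) → 'G' (after the try/except). Output: UFG

Answer: UFG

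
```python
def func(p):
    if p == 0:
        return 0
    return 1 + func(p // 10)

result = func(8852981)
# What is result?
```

Count of digits of 8852981: 7

Answer: 7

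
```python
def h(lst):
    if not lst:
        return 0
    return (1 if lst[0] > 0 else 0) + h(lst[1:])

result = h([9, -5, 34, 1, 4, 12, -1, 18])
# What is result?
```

Count of positive elements in [9, -5, 34, 1, 4, 12, -1, 18] = 6

Answer: 6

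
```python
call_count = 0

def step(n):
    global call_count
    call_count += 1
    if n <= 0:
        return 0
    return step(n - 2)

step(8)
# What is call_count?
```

Linear recursion stepping by 2: 5 calls from n=8 down to ≤0.

Answer: 5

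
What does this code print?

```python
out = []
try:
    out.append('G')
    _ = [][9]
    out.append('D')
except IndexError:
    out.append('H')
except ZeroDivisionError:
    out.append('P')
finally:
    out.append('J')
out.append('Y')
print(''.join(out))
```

Execution trace: 'G' (try body) → 'H' (except IndexError) → 'J' (finally) → 'Y' (after the try/except). Output: GHJY

Answer: GHJY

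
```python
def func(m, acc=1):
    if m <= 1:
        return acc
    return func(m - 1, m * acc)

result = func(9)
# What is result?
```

Accumulator trace (n, acc): (9, 1) -> (8, 9) -> (7, 72) -> (6, 504) -> (5, 3024) -> (4, 15120) -> (3, 60480) -> (2, 181440) -> (1, 362880) -> return 362880

Answer: 362880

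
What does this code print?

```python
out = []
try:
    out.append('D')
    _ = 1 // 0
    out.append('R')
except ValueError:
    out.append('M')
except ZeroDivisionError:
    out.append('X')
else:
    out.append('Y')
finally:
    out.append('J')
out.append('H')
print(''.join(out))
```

Execution trace: 'D' (try body) → 'X' (except ZeroDivisionError) → 'J' (finally) → 'H' (after the try/except). Output: DXJH

Answer: DXJH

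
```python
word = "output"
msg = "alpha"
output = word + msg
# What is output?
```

Trace:
`word = "output"` → word = 'output'
`msg = "alpha"` → msg = 'alpha'
`output = word + msg` → output = 'outputalpha'
So output = 'outputalpha'

Answer: 'outputalpha'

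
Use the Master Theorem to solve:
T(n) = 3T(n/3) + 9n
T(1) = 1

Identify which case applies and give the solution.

a=3, b=3, f(n)=9n. log_3(3) = 1. Since c=1 = 1, Case 2 applies: T(n) = Θ(n^log_b(a) · log n) = O(n log n).

Answer: O(n log n) - Case 2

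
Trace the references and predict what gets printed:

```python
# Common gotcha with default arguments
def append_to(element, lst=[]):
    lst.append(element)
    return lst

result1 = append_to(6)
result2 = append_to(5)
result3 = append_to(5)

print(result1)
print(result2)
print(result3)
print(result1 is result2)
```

Key concept: mutable default argument gotcha.
Step by step:
`result1 = append_to(6)` → result1 = [6]
`result2 = append_to(5)` → result1 = [6, 5] (same object as result2); result2 = [6, 5] (same object as result1)
`result3 = append_to(5)` → result1 = [6, 5, 5] (same object as result2, result3); result2 = [6, 5, 5] (same object as result1, result3); result3 = [6, 5, 5] (same object as result1, result2)
`print(result1)` → prints [6, 5, 5]
`print(result2)` → prints [6, 5, 5]
`print(result3)` → prints [6, 5, 5]
`print(result1 is result2)` → prints True

Answer:
[6, 5, 5]
[6, 5, 5]
[6, 5, 5]
True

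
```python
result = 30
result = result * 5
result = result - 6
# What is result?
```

Trace:
`result = 30` → result = 30
`result = result * 5` → result = 150
`result = result - 6` → result = 144
So result = 144

Answer: 144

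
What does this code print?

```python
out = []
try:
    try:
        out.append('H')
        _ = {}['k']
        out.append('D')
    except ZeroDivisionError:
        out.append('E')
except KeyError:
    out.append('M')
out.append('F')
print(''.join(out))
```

Execution trace: 'H' (try body) → 'M' (outer except KeyError) → 'F' (after the try/except). Output: HMF

Answer: HMF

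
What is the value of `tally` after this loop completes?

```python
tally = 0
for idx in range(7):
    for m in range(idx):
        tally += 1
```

Triangle number: 0+1+2+...+6
`tally` takes the values: 0 → 1 → 2 → 3 → 4 → 5 → 6 → 7 → 8 → 9 → 10 → 11 → 12 → 13 → 14 → 15 → 16 → 17 → 18 → 19 → 20 → 21

Answer: 21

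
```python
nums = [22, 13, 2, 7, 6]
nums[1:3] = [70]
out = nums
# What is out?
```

Trace:
`nums = [22, 13, 2, 7, 6]` → nums = [22, 13, 2, 7, 6]
`nums[1:3] = [70]` → nums = [22, 70, 7, 6]
`out = nums` → out = [22, 70, 7, 6]
So out = [22, 70, 7, 6]

Answer: [22, 70, 7, 6]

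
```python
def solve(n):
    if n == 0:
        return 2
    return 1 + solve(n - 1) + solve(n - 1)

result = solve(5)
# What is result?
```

solve(n) = 1 + 2·solve(n-1), solve(0)=2. Closed form: (2+1)·2^5 - 1 = 95.

Answer: 95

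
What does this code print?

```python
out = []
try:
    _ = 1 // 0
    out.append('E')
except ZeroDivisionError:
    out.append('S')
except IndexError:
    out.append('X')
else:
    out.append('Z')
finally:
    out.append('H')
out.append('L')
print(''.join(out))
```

Execution trace: 'S' (except ZeroDivisionError) → 'H' (finally) → 'L' (after the try/except). Output: SHL

Answer: SHL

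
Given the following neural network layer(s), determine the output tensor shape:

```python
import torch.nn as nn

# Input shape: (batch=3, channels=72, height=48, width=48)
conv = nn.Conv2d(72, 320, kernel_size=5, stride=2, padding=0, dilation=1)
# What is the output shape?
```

Input: (3, 72, 48, 48) -> Output: (3, 320, 22, 22)

Answer: (3, 320, 22, 22)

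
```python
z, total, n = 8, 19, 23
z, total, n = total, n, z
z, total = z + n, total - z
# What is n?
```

Trace:
`z, total, n = 8, 19, 23` → z = 8; total = 19; n = 23
`z, total, n = total, n, z` → z = 19; total = 23; n = 8
`z, total = z + n, total - z` → z = 27; total = 4
So n = 8

Answer: 8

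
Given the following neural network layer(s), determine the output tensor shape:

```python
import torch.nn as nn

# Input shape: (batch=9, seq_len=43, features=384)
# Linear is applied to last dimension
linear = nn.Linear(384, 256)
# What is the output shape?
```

Input: (9, 43, 384) -> Output: (9, 43, 256)

Answer: (9, 43, 256)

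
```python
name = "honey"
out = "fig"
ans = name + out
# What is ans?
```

Trace:
`name = "honey"` → name = 'honey'
`out = "fig"` → out = 'fig'
`ans = name + out` → ans = 'honeyfig'
So ans = 'honeyfig'

Answer: 'honeyfig'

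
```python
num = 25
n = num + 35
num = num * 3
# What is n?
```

Trace:
`num = 25` → num = 25
`n = num + 35` → n = 60
`num = num * 3` → num = 75
So n = 60

Answer: 60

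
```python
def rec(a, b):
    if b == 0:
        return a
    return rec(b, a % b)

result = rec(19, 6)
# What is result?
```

rec(19, 6) -> rec(6, 1) -> rec(1, 0) -> 1

Answer: 1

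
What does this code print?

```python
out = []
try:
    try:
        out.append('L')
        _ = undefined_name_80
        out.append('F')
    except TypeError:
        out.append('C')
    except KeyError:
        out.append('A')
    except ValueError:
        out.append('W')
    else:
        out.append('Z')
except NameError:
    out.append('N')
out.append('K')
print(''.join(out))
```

Execution trace: 'L' (try body) → 'N' (outer except NameError) → 'K' (after the try/except). Output: LNK

Answer: LNK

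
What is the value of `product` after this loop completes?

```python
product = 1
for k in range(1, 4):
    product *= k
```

3! = 6
`product` takes the values: 1 → 2 → 6

Answer: 6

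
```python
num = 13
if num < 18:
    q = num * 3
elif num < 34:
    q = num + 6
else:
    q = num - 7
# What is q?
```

Trace:
`num = 13` → num = 13
`if num < 18: ...` → num < 18 is True → q = 39
So q = 39

Answer: 39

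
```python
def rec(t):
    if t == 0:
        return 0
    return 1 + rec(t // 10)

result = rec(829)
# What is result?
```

Count of digits of 829: 3

Answer: 3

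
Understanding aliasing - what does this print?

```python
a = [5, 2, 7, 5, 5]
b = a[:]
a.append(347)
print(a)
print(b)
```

Key concept: slice [:] creates copy.
Step by step:
`a = [5, 2, 7, 5, 5]` → a = [5, 2, 7, 5, 5]
`b = a[:]` → b = [5, 2, 7, 5, 5]
`a.append(347)` → a = [5, 2, 7, 5, 5, 347]
`print(a)` → prints [5, 2, 7, 5, 5, 347]
`print(b)` → prints [5, 2, 7, 5, 5]

Answer:
[5, 2, 7, 5, 5, 347]
[5, 2, 7, 5, 5]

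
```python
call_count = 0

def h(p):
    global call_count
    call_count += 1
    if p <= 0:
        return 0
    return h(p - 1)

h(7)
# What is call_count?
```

Linear recursion stepping by 1: 8 calls from p=7 down to ≤0.

Answer: 8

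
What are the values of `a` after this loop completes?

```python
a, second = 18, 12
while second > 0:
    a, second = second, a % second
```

GCD of 18 and 12
`a` takes the values: 18 → 12 → 6

Answer: 6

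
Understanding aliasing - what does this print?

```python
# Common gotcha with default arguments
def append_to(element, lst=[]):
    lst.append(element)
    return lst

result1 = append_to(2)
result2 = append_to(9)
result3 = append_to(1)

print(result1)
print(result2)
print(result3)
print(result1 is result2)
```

Key concept: mutable default argument gotcha.
Step by step:
`result1 = append_to(2)` → result1 = [2]
`result2 = append_to(9)` → result1 = [2, 9] (same object as result2); result2 = [2, 9] (same object as result1)
`result3 = append_to(1)` → result1 = [2, 9, 1] (same object as result2, result3); result2 = [2, 9, 1] (same object as result1, result3); result3 = [2, 9, 1] (same object as result1, result2)
`print(result1)` → prints [2, 9, 1]
`print(result2)` → prints [2, 9, 1]
`print(result3)` → prints [2, 9, 1]
`print(result1 is result2)` → prints True

Answer:
[2, 9, 1]
[2, 9, 1]
[2, 9, 1]
True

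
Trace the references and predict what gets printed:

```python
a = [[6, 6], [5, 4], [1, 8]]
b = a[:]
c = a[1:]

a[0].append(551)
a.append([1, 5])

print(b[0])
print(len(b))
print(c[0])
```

Key concept: slice with nested mutation.
Step by step:
`a = [[6, 6], [5, 4], [1, 8]]` → a = [[6, 6], [5, 4], [1, 8]]
`b = a[:]` → b = [[6, 6], [5, 4], [1, 8]]
`c = a[1:]` → c = [[5, 4], [1, 8]]
`a[0].append(551)` → a = [[6, 6, 551], [5, 4], [1, 8]]; b = [[6, 6, 551], [5, 4], [1, 8]]
`a.append([1, 5])` → a = [[6, 6, 551], [5, 4], [1, 8], [1, 5]]
`print(b[0])` → prints [6, 6, 551]
`print(len(b))` → prints 3
`print(c[0])` → prints [5, 4]

Answer:
[6, 6, 551]
3
[5, 4]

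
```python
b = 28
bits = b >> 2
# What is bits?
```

Trace:
`b = 28` → b = 28
`bits = b >> 2` → bits = 7
So bits = 7

Answer: 7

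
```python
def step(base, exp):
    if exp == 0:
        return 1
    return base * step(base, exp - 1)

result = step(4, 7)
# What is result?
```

step(4, 7) = 4 * 4 * 4 * 4 * 4 * 4 * 4 = 16384

Answer: 16384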